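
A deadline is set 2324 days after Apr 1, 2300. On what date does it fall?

+365 (one year) → Apr 1, 2301 (1959 left).
+365 (one year) → Apr 1, 2302 (1594 left).
+365 (one year) → Apr 1, 2303 (1229 left).
+366 (one year; includes Feb 29, 2304) → Apr 1, 2304 (863 left).
+365 (one year) → Apr 1, 2305 (498 left).
+365 (one year) → Apr 1, 2306 (133 left).
Apr has 30 days: +30 → May 1, 2306 (103 left).
May has 31 days: +31 → Jun 1, 2306 (72 left).
Jun has 30 days: +30 → Jul 1, 2306 (42 left).
Jul has 31 days: +31 → Aug 1, 2306 (11 left).
+11 → Aug 12, 2306.

August 12, 2306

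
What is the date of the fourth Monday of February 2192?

February 27, 2192

February 1, 2192 is a Wednesday.
The first Monday is therefore February 6 (5 days later).
The fourth Monday is 6 + 3×7 = February 27.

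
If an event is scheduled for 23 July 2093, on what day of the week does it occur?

January 1, 2093 is a Thursday.
Jan 1, 2093 → Feb 1, 2093: 31 days (January has 31).
Feb 1, 2093 → Mar 1, 2093: 28 days (February has 28).
Mar 1, 2093 → Apr 1, 2093: 31 days (March has 31).
Apr 1, 2093 → May 1, 2093: 30 days (April has 30).
May 1, 2093 → Jun 1, 2093: 31 days (May has 31).
Jun 1, 2093 → Jul 1, 2093: 30 days (June has 30).
Jul 1, 2093 → Jul 23, 2093: 22 days.
Total: 203 days.
203 mod 7 = 0, so Thursday + 0 = Thursday.

Thursday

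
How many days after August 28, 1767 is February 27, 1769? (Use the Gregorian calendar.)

549

Aug 28, 1767 → Aug 28, 1768: 366 days (Feb 29, 1768 is in that span).
Aug 28, 1768 → Sep 28, 1768: 31 days (August has 31).
Sep 28, 1768 → Oct 28, 1768: 30 days (September has 30).
Oct 28, 1768 → Nov 28, 1768: 31 days (October has 31).
Nov 28, 1768 → Dec 28, 1768: 30 days (November has 30).
Dec 28, 1768 → Jan 28, 1769: 31 days (December has 31).
Jan 28, 1769 → Feb 27, 1769: 30 days.
Total: 549 days.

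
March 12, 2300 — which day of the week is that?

Monday

Doomsday rule: the anchor day for the 2300s is Wednesday. For year 00: 0÷12 = 0 r 0, and 0÷4 = 0, so 0+0+0 = 0.
Wednesday + 0 ≡ Wednesday — that's 2300's doomsday.
In March the doomsday date is Mar 14.
Mar 12 is 2 days before Mar 14; 2 mod 7 = 2, so Wednesday − 2 = Monday.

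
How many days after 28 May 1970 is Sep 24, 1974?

May 28, 1970 → May 28, 1971: 365 days.
May 28, 1971 → May 28, 1972: 366 days (Feb 29, 1972 is in that span).
May 28, 1972 → May 28, 1973: 365 days.
May 28, 1973 → May 28, 1974: 365 days.
May 28, 1974 → Jun 28, 1974: 31 days (May has 31).
Jun 28, 1974 → Jul 28, 1974: 30 days (June has 30).
Jul 28, 1974 → Aug 28, 1974: 31 days (July has 31).
Aug 28, 1974 → Sep 24, 1974: 27 days.
Total: 1580 days.

1580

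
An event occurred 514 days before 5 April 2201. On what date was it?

November 7, 2199

−365 (one year) → Apr 5, 2200 (149 left).
−5 → Mar 31, 2200 (end of Mar, 31 days; 144 left).
−31 → Feb 28, 2200 (end of Feb, 28 days; 113 left).
−28 → Jan 31, 2200 (end of Jan, 31 days; 85 left).
−31 → Dec 31, 2199 (end of Dec, 31 days; 54 left).
−31 → Nov 30, 2199 (end of Nov, 30 days; 23 left).
−23 → Nov 7, 2199.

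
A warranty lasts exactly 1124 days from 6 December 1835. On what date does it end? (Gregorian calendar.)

January 3, 1839

+366 (one year; includes Feb 29, 1836) → Dec 6, 1836 (758 left).
+365 (one year) → Dec 6, 1837 (393 left).
Dec has 31 days: +26 → Jan 1, 1838 (367 left).
Jan has 31 days: +31 → Feb 1, 1838 (336 left).
Feb has 28 days: +28 → Mar 1, 1838 (308 left).
Mar has 31 days: +31 → Apr 1, 1838 (277 left).
Apr has 30 days: +30 → May 1, 1838 (247 left).
May has 31 days: +31 → Jun 1, 1838 (216 left).
Jun has 30 days: +30 → Jul 1, 1838 (186 left).
Jul has 31 days: +31 → Aug 1, 1838 (155 left).
Aug has 31 days: +31 → Sep 1, 1838 (124 left).
Sep has 30 days: +30 → Oct 1, 1838 (94 left).
Oct has 31 days: +31 → Nov 1, 1838 (63 left).
Nov has 30 days: +30 → Dec 1, 1838 (33 left).
Dec has 31 days: +31 → Jan 1, 1839 (2 left).
+2 → Jan 3, 1839.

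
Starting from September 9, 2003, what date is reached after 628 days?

+366 (one year; includes Feb 29, 2004) → Sep 9, 2004 (262 left).
Sep has 30 days: +22 → Oct 1, 2004 (240 left).
Oct has 31 days: +31 → Nov 1, 2004 (209 left).
Nov has 30 days: +30 → Dec 1, 2004 (179 left).
Dec has 31 days: +31 → Jan 1, 2005 (148 left).
Jan has 31 days: +31 → Feb 1, 2005 (117 left).
Feb has 28 days: +28 → Mar 1, 2005 (89 left).
Mar has 31 days: +31 → Apr 1, 2005 (58 left).
Apr has 30 days: +30 → May 1, 2005 (28 left).
+28 → May 29, 2005.

May 29, 2005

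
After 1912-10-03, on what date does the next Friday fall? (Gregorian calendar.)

Oct 3, 1912 is a Thursday.
From Thursday to the next Friday is 1 day.
Oct 3, 1912 + 1 = Oct 4, 1912.

October 4, 1912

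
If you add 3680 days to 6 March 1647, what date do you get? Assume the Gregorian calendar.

+366 (one year; includes Feb 29, 1648) → Mar 6, 1648 (3314 left).
+365 (one year) → Mar 6, 1649 (2949 left).
+365 (one year) → Mar 6, 1650 (2584 left).
+365 (one year) → Mar 6, 1651 (2219 left).
+366 (one year; includes Feb 29, 1652) → Mar 6, 1652 (1853 left).
+365 (one year) → Mar 6, 1653 (1488 left).
+365 (one year) → Mar 6, 1654 (1123 left).
+365 (one year) → Mar 6, 1655 (758 left).
+366 (one year; includes Feb 29, 1656) → Mar 6, 1656 (392 left).
Mar has 31 days: +26 → Apr 1, 1656 (366 left).
Apr has 30 days: +30 → May 1, 1656 (336 left).
May has 31 days: +31 → Jun 1, 1656 (305 left).
Jun has 30 days: +30 → Jul 1, 1656 (275 left).
Jul has 31 days: +31 → Aug 1, 1656 (244 left).
Aug has 31 days: +31 → Sep 1, 1656 (213 left).
Sep has 30 days: +30 → Oct 1, 1656 (183 left).
Oct has 31 days: +31 → Nov 1, 1656 (152 left).
Nov has 30 days: +30 → Dec 1, 1656 (122 left).
Dec has 31 days: +31 → Jan 1, 1657 (91 left).
Jan has 31 days: +31 → Feb 1, 1657 (60 left).
Feb has 28 days: +28 → Mar 1, 1657 (32 left).
Mar has 31 days: +31 → Apr 1, 1657 (1 left).
+1 → Apr 2, 1657.

April 2, 1657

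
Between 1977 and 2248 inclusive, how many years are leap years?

Multiples of 4 in [1977,2248]: 68.
Of those, multiples of 100: 3 (not leap unless ÷400).
Multiples of 400: 1.
Leap years = 68 − 3 + 1 = 66.

66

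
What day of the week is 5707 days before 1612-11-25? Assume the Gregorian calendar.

Friday

Nov 25, 1612 is a Sunday.
5707 mod 7 = 2, so 5707 days before a Sunday is Sunday − 2 = Friday.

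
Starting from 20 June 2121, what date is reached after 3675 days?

July 13, 2131

+365 (one year) → Jun 20, 2122 (3310 left).
+365 (one year) → Jun 20, 2123 (2945 left).
+366 (one year; includes Feb 29, 2124) → Jun 20, 2124 (2579 left).
+365 (one year) → Jun 20, 2125 (2214 left).
+365 (one year) → Jun 20, 2126 (1849 left).
+365 (one year) → Jun 20, 2127 (1484 left).
+366 (one year; includes Feb 29, 2128) → Jun 20, 2128 (1118 left).
+365 (one year) → Jun 20, 2129 (753 left).
+365 (one year) → Jun 20, 2130 (388 left).
Jun has 30 days: +11 → Jul 1, 2130 (377 left).
Jul has 31 days: +31 → Aug 1, 2130 (346 left).
Aug has 31 days: +31 → Sep 1, 2130 (315 left).
Sep has 30 days: +30 → Oct 1, 2130 (285 left).
Oct has 31 days: +31 → Nov 1, 2130 (254 left).
Nov has 30 days: +30 → Dec 1, 2130 (224 left).
Dec has 31 days: +31 → Jan 1, 2131 (193 left).
Jan has 31 days: +31 → Feb 1, 2131 (162 left).
Feb has 28 days: +28 → Mar 1, 2131 (134 left).
Mar has 31 days: +31 → Apr 1, 2131 (103 left).
Apr has 30 days: +30 → May 1, 2131 (73 left).
May has 31 days: +31 → Jun 1, 2131 (42 left).
Jun has 30 days: +30 → Jul 1, 2131 (12 left).
+12 → Jul 13, 2131.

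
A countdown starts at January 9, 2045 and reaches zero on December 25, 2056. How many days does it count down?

Jan 9, 2045 → Jan 9, 2046: 365 days.
Jan 9, 2046 → Jan 9, 2047: 365 days.
Jan 9, 2047 → Jan 9, 2048: 365 days.
Jan 9, 2048 → Jan 9, 2049: 366 days (Feb 29, 2048 is in that span).
Jan 9, 2049 → Jan 9, 2050: 365 days.
Jan 9, 2050 → Jan 9, 2051: 365 days.
Jan 9, 2051 → Jan 9, 2052: 365 days.
Jan 9, 2052 → Jan 9, 2053: 366 days (Feb 29, 2052 is in that span).
Jan 9, 2053 → Jan 9, 2054: 365 days.
Jan 9, 2054 → Jan 9, 2055: 365 days.
Jan 9, 2055 → Jan 9, 2056: 365 days.
Jan 9, 2056 → Feb 9, 2056: 31 days (January has 31).
Feb 9, 2056 → Mar 9, 2056: 29 days (February has 29).
Mar 9, 2056 → Apr 9, 2056: 31 days (March has 31).
Apr 9, 2056 → May 9, 2056: 30 days (April has 30).
May 9, 2056 → Jun 9, 2056: 31 days (May has 31).
Jun 9, 2056 → Jul 9, 2056: 30 days (June has 30).
Jul 9, 2056 → Aug 9, 2056: 31 days (July has 31).
Aug 9, 2056 → Sep 9, 2056: 31 days (August has 31).
Sep 9, 2056 → Oct 9, 2056: 30 days (September has 30).
Oct 9, 2056 → Nov 9, 2056: 31 days (October has 31).
Nov 9, 2056 → Dec 9, 2056: 30 days (November has 30).
Dec 9, 2056 → Dec 25, 2056: 16 days.
Total: 4368 days.

4368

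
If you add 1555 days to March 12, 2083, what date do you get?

June 14, 2087

+366 (one year; includes Feb 29, 2084) → Mar 12, 2084 (1189 left).
+365 (one year) → Mar 12, 2085 (824 left).
+365 (one year) → Mar 12, 2086 (459 left).
+365 (one year) → Mar 12, 2087 (94 left).
Mar has 31 days: +20 → Apr 1, 2087 (74 left).
Apr has 30 days: +30 → May 1, 2087 (44 left).
May has 31 days: +31 → Jun 1, 2087 (13 left).
+13 → Jun 14, 2087.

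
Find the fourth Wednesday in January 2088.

January 1, 2088 is a Thursday.
The first Wednesday is therefore January 7 (6 days later).
The fourth Wednesday is 7 + 3×7 = January 28.

January 28, 2088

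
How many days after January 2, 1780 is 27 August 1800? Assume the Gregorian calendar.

Jan 2, 1780 → Jan 2, 1781: 366 days (Feb 29, 1780 is in that span).
Jan 2, 1781 → Jan 2, 1782: 365 days.
Jan 2, 1782 → Jan 2, 1783: 365 days.
Jan 2, 1783 → Jan 2, 1784: 365 days.
Jan 2, 1784 → Jan 2, 1785: 366 days (Feb 29, 1784 is in that span).
Jan 2, 1785 → Jan 2, 1786: 365 days.
Jan 2, 1786 → Jan 2, 1787: 365 days.
Jan 2, 1787 → Jan 2, 1788: 365 days.
Jan 2, 1788 → Jan 2, 1789: 366 days (Feb 29, 1788 is in that span).
Jan 2, 1789 → Jan 2, 1790: 365 days.
Jan 2, 1790 → Jan 2, 1791: 365 days.
Jan 2, 1791 → Jan 2, 1792: 365 days.
Jan 2, 1792 → Jan 2, 1793: 366 days (Feb 29, 1792 is in that span).
Jan 2, 1793 → Jan 2, 1794: 365 days.
Jan 2, 1794 → Jan 2, 1795: 365 days.
Jan 2, 1795 → Jan 2, 1796: 365 days.
Jan 2, 1796 → Jan 2, 1797: 366 days (Feb 29, 1796 is in that span).
Jan 2, 1797 → Jan 2, 1798: 365 days.
Jan 2, 1798 → Jan 2, 1799: 365 days.
Jan 2, 1799 → Jan 2, 1800: 365 days.
Jan 2, 1800 → Feb 2, 1800: 31 days (January has 31).
Feb 2, 1800 → Mar 2, 1800: 28 days (February has 28).
Mar 2, 1800 → Apr 2, 1800: 31 days (March has 31).
Apr 2, 1800 → May 2, 1800: 30 days (April has 30).
May 2, 1800 → Jun 2, 1800: 31 days (May has 31).
Jun 2, 1800 → Jul 2, 1800: 30 days (June has 30).
Jul 2, 1800 → Aug 2, 1800: 31 days (July has 31).
Aug 2, 1800 → Aug 27, 1800: 25 days.
Total: 7542 days.

7542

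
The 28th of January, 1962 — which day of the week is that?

Sunday

Doomsday rule: the anchor day for the 1900s is Wednesday. For year 62: 62÷12 = 5 r 2, and 2÷4 = 0, so 5+2+0 = 7.
Wednesday + 7 ≡ Wednesday — that's 1962's doomsday.
In January the doomsday date is Jan 3 (1962 is not a leap year).
Jan 28 is 25 days after Jan 3; 25 mod 7 = 4, so Wednesday + 4 = Sunday.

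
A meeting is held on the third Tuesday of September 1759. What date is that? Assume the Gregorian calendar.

September 18, 1759

September 1, 1759 is a Saturday.
The first Tuesday is therefore September 4 (3 days later).
The third Tuesday is 4 + 2×7 = September 18.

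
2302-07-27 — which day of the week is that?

Sunday

Doomsday rule: the anchor day for the 2300s is Wednesday. For year 02: 2÷12 = 0 r 2, and 2÷4 = 0, so 0+2+0 = 2.
Wednesday + 2 ≡ Friday — that's 2302's doomsday.
In July the doomsday date is Jul 11.
Jul 27 is 16 days after Jul 11; 16 mod 7 = 2, so Friday + 2 = Sunday.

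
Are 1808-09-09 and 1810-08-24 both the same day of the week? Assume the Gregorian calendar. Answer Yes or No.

Yes

From Sep 9, 1808 to Aug 24, 1810 is 714 days.
714 mod 7 = 0, so they are the same weekday.
(Sep 9, 1808 is a Friday; Aug 24, 1810 is a Friday.)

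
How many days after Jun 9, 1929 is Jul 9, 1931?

760

Jun 9, 1929 → Jun 9, 1930: 365 days.
Jun 9, 1930 → Jul 9, 1930: 30 days (June has 30).
Jul 9, 1930 → Aug 9, 1930: 31 days (July has 31).
Aug 9, 1930 → Sep 9, 1930: 31 days (August has 31).
Sep 9, 1930 → Oct 9, 1930: 30 days (September has 30).
Oct 9, 1930 → Nov 9, 1930: 31 days (October has 31).
Nov 9, 1930 → Dec 9, 1930: 30 days (November has 30).
Dec 9, 1930 → Jan 9, 1931: 31 days (December has 31).
Jan 9, 1931 → Feb 9, 1931: 31 days (January has 31).
Feb 9, 1931 → Mar 9, 1931: 28 days (February has 28).
Mar 9, 1931 → Apr 9, 1931: 31 days (March has 31).
Apr 9, 1931 → May 9, 1931: 30 days (April has 30).
May 9, 1931 → Jun 9, 1931: 31 days (May has 31).
Jun 9, 1931 → Jul 9, 1931: 30 days.
Total: 760 days.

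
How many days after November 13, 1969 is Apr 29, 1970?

167

Nov 13, 1969 → Dec 13, 1969: 30 days (November has 30).
Dec 13, 1969 → Jan 13, 1970: 31 days (December has 31).
Jan 13, 1970 → Feb 13, 1970: 31 days (January has 31).
Feb 13, 1970 → Mar 13, 1970: 28 days (February has 28).
Mar 13, 1970 → Apr 13, 1970: 31 days (March has 31).
Apr 13, 1970 → Apr 29, 1970: 16 days.
Total: 167 days.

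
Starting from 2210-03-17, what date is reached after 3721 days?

May 24, 2220

+365 (one year) → Mar 17, 2211 (3356 left).
+366 (one year; includes Feb 29, 2212) → Mar 17, 2212 (2990 left).
+365 (one year) → Mar 17, 2213 (2625 left).
+365 (one year) → Mar 17, 2214 (2260 left).
+365 (one year) → Mar 17, 2215 (1895 left).
+366 (one year; includes Feb 29, 2216) → Mar 17, 2216 (1529 left).
+365 (one year) → Mar 17, 2217 (1164 left).
+365 (one year) → Mar 17, 2218 (799 left).
+365 (one year) → Mar 17, 2219 (434 left).
+366 (one year; includes Feb 29, 2220) → Mar 17, 2220 (68 left).
Mar has 31 days: +15 → Apr 1, 2220 (53 left).
Apr has 30 days: +30 → May 1, 2220 (23 left).
+23 → May 24, 2220.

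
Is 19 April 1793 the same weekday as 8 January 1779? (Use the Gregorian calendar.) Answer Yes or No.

Yes

From Jan 8, 1779 to Apr 19, 1793 is 5215 days.
5215 mod 7 = 0, so they are the same weekday.
(Jan 8, 1779 is a Friday; Apr 19, 1793 is a Friday.)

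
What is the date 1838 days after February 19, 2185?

March 3, 2190

+365 (one year) → Feb 19, 2186 (1473 left).
+365 (one year) → Feb 19, 2187 (1108 left).
+365 (one year) → Feb 19, 2188 (743 left).
+366 (one year; includes Feb 29, 2188) → Feb 19, 2189 (377 left).
Feb has 28 days: +10 → Mar 1, 2189 (367 left).
Mar has 31 days: +31 → Apr 1, 2189 (336 left).
Apr has 30 days: +30 → May 1, 2189 (306 left).
May has 31 days: +31 → Jun 1, 2189 (275 left).
Jun has 30 days: +30 → Jul 1, 2189 (245 left).
Jul has 31 days: +31 → Aug 1, 2189 (214 left).
Aug has 31 days: +31 → Sep 1, 2189 (183 left).
Sep has 30 days: +30 → Oct 1, 2189 (153 left).
Oct has 31 days: +31 → Nov 1, 2189 (122 left).
Nov has 30 days: +30 → Dec 1, 2189 (92 left).
Dec has 31 days: +31 → Jan 1, 2190 (61 left).
Jan has 31 days: +31 → Feb 1, 2190 (30 left).
Feb has 28 days: +28 → Mar 1, 2190 (2 left).
+2 → Mar 3, 2190.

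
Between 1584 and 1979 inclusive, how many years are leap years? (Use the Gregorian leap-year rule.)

96

Multiples of 4 in [1584,1979]: 99.
Of those, multiples of 100: 4 (not leap unless ÷400).
Multiples of 400: 1.
Leap years = 99 − 4 + 1 = 96.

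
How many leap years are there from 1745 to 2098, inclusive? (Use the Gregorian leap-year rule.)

86

Multiples of 4 in [1745,2098]: 88.
Of those, multiples of 100: 3 (not leap unless ÷400).
Multiples of 400: 1.
Leap years = 88 − 3 + 1 = 86.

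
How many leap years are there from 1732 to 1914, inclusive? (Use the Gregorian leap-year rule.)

Multiples of 4 in [1732,1914]: 46.
Of those, multiples of 100: 2 (not leap unless ÷400).
Multiples of 400: 0.
Leap years = 46 − 2 + 0 = 44.

44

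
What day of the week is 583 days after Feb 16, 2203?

Friday

First find the weekday of Feb 16, 2203. Doomsday rule: the anchor day for the 2200s is Friday. For year 03: 3÷12 = 0 r 3, and 3÷4 = 0, so 0+3+0 = 3.
Friday + 3 ≡ Monday — that's 2203's doomsday.
In February the doomsday date is Feb 28 (2203 is not a leap year).
Feb 16 is 12 days before Feb 28; 12 mod 7 = 5, so Monday − 5 = Wednesday.
583 mod 7 = 2, so 583 days after a Wednesday is Wednesday + 2 = Friday.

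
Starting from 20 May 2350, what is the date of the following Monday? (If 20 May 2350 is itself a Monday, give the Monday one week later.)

May 20, 2350 is a Saturday.
From Saturday to the next Monday is 2 days.
May 20, 2350 + 2 = May 22, 2350.

May 22, 2350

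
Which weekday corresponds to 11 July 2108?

January 1, 2108 is a Sunday.
Jan 1, 2108 → Feb 1, 2108: 31 days (January has 31).
Feb 1, 2108 → Mar 1, 2108: 29 days (February has 29).
Mar 1, 2108 → Apr 1, 2108: 31 days (March has 31).
Apr 1, 2108 → May 1, 2108: 30 days (April has 30).
May 1, 2108 → Jun 1, 2108: 31 days (May has 31).
Jun 1, 2108 → Jul 1, 2108: 30 days (June has 30).
Jul 1, 2108 → Jul 11, 2108: 10 days.
Total: 192 days.
192 mod 7 = 3, so Sunday + 3 = Wednesday.

Wednesday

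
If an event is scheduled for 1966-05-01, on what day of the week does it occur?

January 1, 1966 is a Saturday.
Jan 1, 1966 → Feb 1, 1966: 31 days (January has 31).
Feb 1, 1966 → Mar 1, 1966: 28 days (February has 28).
Mar 1, 1966 → Apr 1, 1966: 31 days (March has 31).
Apr 1, 1966 → May 1, 1966: 30 days.
Total: 120 days.
120 mod 7 = 1, so Saturday + 1 = Sunday.

Sunday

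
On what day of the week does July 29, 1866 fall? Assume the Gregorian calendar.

Sunday

January 1, 1866 is a Monday.
Jan 1, 1866 → Feb 1, 1866: 31 days (January has 31).
Feb 1, 1866 → Mar 1, 1866: 28 days (February has 28).
Mar 1, 1866 → Apr 1, 1866: 31 days (March has 31).
Apr 1, 1866 → May 1, 1866: 30 days (April has 30).
May 1, 1866 → Jun 1, 1866: 31 days (May has 31).
Jun 1, 1866 → Jul 1, 1866: 30 days (June has 30).
Jul 1, 1866 → Jul 29, 1866: 28 days.
Total: 209 days.
209 mod 7 = 6, so Monday + 6 = Sunday.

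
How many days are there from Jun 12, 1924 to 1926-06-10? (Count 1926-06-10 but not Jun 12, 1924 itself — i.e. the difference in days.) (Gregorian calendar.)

728

Jun 12, 1924 → Jun 12, 1925: 365 days.
Jun 12, 1925 → Jul 12, 1925: 30 days (June has 30).
Jul 12, 1925 → Aug 12, 1925: 31 days (July has 31).
Aug 12, 1925 → Sep 12, 1925: 31 days (August has 31).
Sep 12, 1925 → Oct 12, 1925: 30 days (September has 30).
Oct 12, 1925 → Nov 12, 1925: 31 days (October has 31).
Nov 12, 1925 → Dec 12, 1925: 30 days (November has 30).
Dec 12, 1925 → Jan 12, 1926: 31 days (December has 31).
Jan 12, 1926 → Feb 12, 1926: 31 days (January has 31).
Feb 12, 1926 → Mar 12, 1926: 28 days (February has 28).
Mar 12, 1926 → Apr 12, 1926: 31 days (March has 31).
Apr 12, 1926 → May 12, 1926: 30 days (April has 30).
May 12, 1926 → Jun 10, 1926: 29 days.
Total: 728 days.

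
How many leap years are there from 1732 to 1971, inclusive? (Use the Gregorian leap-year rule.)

Multiples of 4 in [1732,1971]: 60.
Of those, multiples of 100: 2 (not leap unless ÷400).
Multiples of 400: 0.
Leap years = 60 − 2 + 0 = 58.

58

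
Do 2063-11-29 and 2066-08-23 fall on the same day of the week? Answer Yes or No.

From Nov 29, 2063 to Aug 23, 2066 is 998 days.
998 mod 7 = 4, so they are different weekdays.
(Nov 29, 2063 is a Thursday; Aug 23, 2066 is a Monday.)

No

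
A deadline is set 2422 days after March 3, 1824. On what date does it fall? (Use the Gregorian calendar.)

October 20, 1830

+365 (one year) → Mar 3, 1825 (2057 left).
+365 (one year) → Mar 3, 1826 (1692 left).
+365 (one year) → Mar 3, 1827 (1327 left).
+366 (one year; includes Feb 29, 1828) → Mar 3, 1828 (961 left).
+365 (one year) → Mar 3, 1829 (596 left).
+365 (one year) → Mar 3, 1830 (231 left).
Mar has 31 days: +29 → Apr 1, 1830 (202 left).
Apr has 30 days: +30 → May 1, 1830 (172 left).
May has 31 days: +31 → Jun 1, 1830 (141 left).
Jun has 30 days: +30 → Jul 1, 1830 (111 left).
Jul has 31 days: +31 → Aug 1, 1830 (80 left).
Aug has 31 days: +31 → Sep 1, 1830 (49 left).
Sep has 30 days: +30 → Oct 1, 1830 (19 left).
+19 → Oct 20, 1830.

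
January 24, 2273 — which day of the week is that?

Friday

Doomsday rule: the anchor day for the 2200s is Friday. For year 73: 73÷12 = 6 r 1, and 1÷4 = 0, so 6+1+0 = 7.
Friday + 7 ≡ Friday — that's 2273's doomsday.
In January the doomsday date is Jan 3 (2273 is not a leap year).
Jan 24 is 21 days after Jan 3; 21 mod 7 = 0, so Friday + 0 = Friday.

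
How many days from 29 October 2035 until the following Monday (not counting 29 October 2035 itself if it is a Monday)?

Oct 29, 2035 is a Monday.
From Monday to the next Monday is 7 days.

7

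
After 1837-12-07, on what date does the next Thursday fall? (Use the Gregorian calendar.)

Dec 7, 1837 is a Thursday.
From Thursday to the next Thursday is 7 days.
Dec 7, 1837 + 7 = Dec 14, 1837.

December 14, 1837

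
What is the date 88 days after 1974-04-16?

Apr has 30 days: +15 → May 1, 1974 (73 left).
May has 31 days: +31 → Jun 1, 1974 (42 left).
Jun has 30 days: +30 → Jul 1, 1974 (12 left).
+12 → Jul 13, 1974.

July 13, 1974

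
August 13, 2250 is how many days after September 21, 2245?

Sep 21, 2245 → Sep 21, 2246: 365 days.
Sep 21, 2246 → Sep 21, 2247: 365 days.
Sep 21, 2247 → Sep 21, 2248: 366 days (Feb 29, 2248 is in that span).
Sep 21, 2248 → Sep 21, 2249: 365 days.
Sep 21, 2249 → Oct 21, 2249: 30 days (September has 30).
Oct 21, 2249 → Nov 21, 2249: 31 days (October has 31).
Nov 21, 2249 → Dec 21, 2249: 30 days (November has 30).
Dec 21, 2249 → Jan 21, 2250: 31 days (December has 31).
Jan 21, 2250 → Feb 21, 2250: 31 days (January has 31).
Feb 21, 2250 → Mar 21, 2250: 28 days (February has 28).
Mar 21, 2250 → Apr 21, 2250: 31 days (March has 31).
Apr 21, 2250 → May 21, 2250: 30 days (April has 30).
May 21, 2250 → Jun 21, 2250: 31 days (May has 31).
Jun 21, 2250 → Jul 21, 2250: 30 days (June has 30).
Jul 21, 2250 → Aug 13, 2250: 23 days.
Total: 1787 days.

1787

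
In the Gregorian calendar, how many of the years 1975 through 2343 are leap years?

Multiples of 4 in [1975,2343]: 92.
Of those, multiples of 100: 4 (not leap unless ÷400).
Multiples of 400: 1.
Leap years = 92 − 4 + 1 = 89.

89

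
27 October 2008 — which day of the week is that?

Monday

Doomsday rule: the anchor day for the 2000s is Tuesday. For year 08: 8÷12 = 0 r 8, and 8÷4 = 2, so 0+8+2 = 10.
Tuesday + 10 ≡ Friday — that's 2008's doomsday.
In October the doomsday date is Oct 10.
Oct 27 is 17 days after Oct 10; 17 mod 7 = 3, so Friday + 3 = Monday.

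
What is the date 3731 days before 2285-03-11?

−365 (one year) → Mar 11, 2284 (3366 left).
−366 (one year; includes Feb 29, 2284) → Mar 11, 2283 (3000 left).
−365 (one year) → Mar 11, 2282 (2635 left).
−365 (one year) → Mar 11, 2281 (2270 left).
−365 (one year) → Mar 11, 2280 (1905 left).
−366 (one year; includes Feb 29, 2280) → Mar 11, 2279 (1539 left).
−365 (one year) → Mar 11, 2278 (1174 left).
−365 (one year) → Mar 11, 2277 (809 left).
−365 (one year) → Mar 11, 2276 (444 left).
−366 (one year; includes Feb 29, 2276) → Mar 11, 2275 (78 left).
−11 → Feb 28, 2275 (end of Feb, 28 days; 67 left).
−28 → Jan 31, 2275 (end of Jan, 31 days; 39 left).
−31 → Dec 31, 2274 (end of Dec, 31 days; 8 left).
−8 → Dec 23, 2274.

December 23, 2274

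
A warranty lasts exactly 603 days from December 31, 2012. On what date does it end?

August 26, 2014

+365 (one year) → Dec 31, 2013 (238 left).
Dec has 31 days: +1 → Jan 1, 2014 (237 left).
Jan has 31 days: +31 → Feb 1, 2014 (206 left).
Feb has 28 days: +28 → Mar 1, 2014 (178 left).
Mar has 31 days: +31 → Apr 1, 2014 (147 left).
Apr has 30 days: +30 → May 1, 2014 (117 left).
May has 31 days: +31 → Jun 1, 2014 (86 left).
Jun has 30 days: +30 → Jul 1, 2014 (56 left).
Jul has 31 days: +31 → Aug 1, 2014 (25 left).
+25 → Aug 26, 2014.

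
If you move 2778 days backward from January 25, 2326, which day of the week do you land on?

Jan 25, 2326 is a Monday.
2778 mod 7 = 6, so 2778 days before a Monday is Monday − 6 = Tuesday.

Tuesday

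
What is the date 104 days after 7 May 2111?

August 19, 2111

May has 31 days: +25 → Jun 1, 2111 (79 left).
Jun has 30 days: +30 → Jul 1, 2111 (49 left).
Jul has 31 days: +31 → Aug 1, 2111 (18 left).
+18 → Aug 19, 2111.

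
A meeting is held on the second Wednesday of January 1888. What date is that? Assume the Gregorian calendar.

January 1, 1888 is a Sunday.
The first Wednesday is therefore January 4 (3 days later).
The second Wednesday is 4 + 1×7 = January 11.

January 11, 1888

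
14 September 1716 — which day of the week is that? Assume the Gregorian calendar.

Doomsday rule: the anchor day for the 1700s is Sunday. For year 16: 16÷12 = 1 r 4, and 4÷4 = 1, so 1+4+1 = 6.
Sunday + 6 ≡ Saturday — that's 1716's doomsday.
In September the doomsday date is Sep 5.
Sep 14 is 9 days after Sep 5; 9 mod 7 = 2, so Saturday + 2 = Monday.

Monday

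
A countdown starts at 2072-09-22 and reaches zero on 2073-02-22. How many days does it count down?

153

Sep 22, 2072 → Oct 22, 2072: 30 days (September has 30).
Oct 22, 2072 → Nov 22, 2072: 31 days (October has 31).
Nov 22, 2072 → Dec 22, 2072: 30 days (November has 30).
Dec 22, 2072 → Jan 22, 2073: 31 days (December has 31).
Jan 22, 2073 → Feb 22, 2073: 31 days.
Total: 153 days.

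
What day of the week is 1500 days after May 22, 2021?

May 22, 2021 is a Saturday.
1500 mod 7 = 2, so 1500 days after a Saturday is Saturday + 2 = Monday.

Monday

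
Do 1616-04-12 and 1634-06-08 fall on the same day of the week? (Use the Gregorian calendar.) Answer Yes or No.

No

From Apr 12, 1616 to Jun 8, 1634 is 6631 days.
6631 mod 7 = 2, so they are different weekdays.
(Apr 12, 1616 is a Tuesday; Jun 8, 1634 is a Thursday.)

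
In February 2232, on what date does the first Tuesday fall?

February 1, 2232 is a Wednesday.
The first Tuesday is therefore February 7 (6 days later).

February 7, 2232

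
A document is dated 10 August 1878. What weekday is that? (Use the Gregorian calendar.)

Saturday

Doomsday rule: the anchor day for the 1800s is Friday. For year 78: 78÷12 = 6 r 6, and 6÷4 = 1, so 6+6+1 = 13.
Friday + 13 ≡ Thursday — that's 1878's doomsday.
In August the doomsday date is Aug 8.
Aug 10 is 2 days after Aug 8; 2 mod 7 = 2, so Thursday + 2 = Saturday.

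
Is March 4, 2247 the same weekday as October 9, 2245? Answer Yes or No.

From Oct 9, 2245 to Mar 4, 2247 is 511 days.
511 mod 7 = 0, so they are the same weekday.
(Oct 9, 2245 is a Thursday; Mar 4, 2247 is a Thursday.)

Yes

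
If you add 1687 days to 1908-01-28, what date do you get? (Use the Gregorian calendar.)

+366 (one year; includes Feb 29, 1908) → Jan 28, 1909 (1321 left).
+365 (one year) → Jan 28, 1910 (956 left).
+365 (one year) → Jan 28, 1911 (591 left).
+365 (one year) → Jan 28, 1912 (226 left).
Jan has 31 days: +4 → Feb 1, 1912 (222 left).
Feb has 29 days: +29 → Mar 1, 1912 (193 left).
Mar has 31 days: +31 → Apr 1, 1912 (162 left).
Apr has 30 days: +30 → May 1, 1912 (132 left).
May has 31 days: +31 → Jun 1, 1912 (101 left).
Jun has 30 days: +30 → Jul 1, 1912 (71 left).
Jul has 31 days: +31 → Aug 1, 1912 (40 left).
Aug has 31 days: +31 → Sep 1, 1912 (9 left).
+9 → Sep 10, 1912.

September 10, 1912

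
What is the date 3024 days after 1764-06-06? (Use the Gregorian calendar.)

+365 (one year) → Jun 6, 1765 (2659 left).
+365 (one year) → Jun 6, 1766 (2294 left).
+365 (one year) → Jun 6, 1767 (1929 left).
+366 (one year; includes Feb 29, 1768) → Jun 6, 1768 (1563 left).
+365 (one year) → Jun 6, 1769 (1198 left).
+365 (one year) → Jun 6, 1770 (833 left).
+365 (one year) → Jun 6, 1771 (468 left).
+366 (one year; includes Feb 29, 1772) → Jun 6, 1772 (102 left).
Jun has 30 days: +25 → Jul 1, 1772 (77 left).
Jul has 31 days: +31 → Aug 1, 1772 (46 left).
Aug has 31 days: +31 → Sep 1, 1772 (15 left).
+15 → Sep 16, 1772.

September 16, 1772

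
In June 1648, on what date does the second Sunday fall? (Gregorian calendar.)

June 1, 1648 is a Monday.
The first Sunday is therefore June 7 (6 days later).
The second Sunday is 7 + 1×7 = June 14.

June 14, 1648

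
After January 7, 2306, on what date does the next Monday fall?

January 8, 2306

Jan 7, 2306 is a Sunday.
From Sunday to the next Monday is 1 day.
Jan 7, 2306 + 1 = Jan 8, 2306.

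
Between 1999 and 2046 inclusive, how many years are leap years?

12

Multiples of 4 in [1999,2046]: 12.
Of those, multiples of 100: 1 (not leap unless ÷400).
Multiples of 400: 1.
Leap years = 12 − 1 + 1 = 12.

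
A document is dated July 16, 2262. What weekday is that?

Doomsday rule: the anchor day for the 2200s is Friday. For year 62: 62÷12 = 5 r 2, and 2÷4 = 0, so 5+2+0 = 7.
Friday + 7 ≡ Friday — that's 2262's doomsday.
In July the doomsday date is Jul 11.
Jul 16 is 5 days after Jul 11; 5 mod 7 = 5, so Friday + 5 = Wednesday.

Wednesday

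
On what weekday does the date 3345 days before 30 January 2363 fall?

Thursday

Jan 30, 2363 is a Wednesday.
3345 mod 7 = 6, so 3345 days before a Wednesday is Wednesday − 6 = Thursday.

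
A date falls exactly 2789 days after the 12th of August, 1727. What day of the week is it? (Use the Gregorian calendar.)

Friday

Aug 12, 1727 is a Tuesday.
2789 mod 7 = 3, so 2789 days after a Tuesday is Tuesday + 3 = Friday.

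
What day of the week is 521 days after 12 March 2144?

Mar 12, 2144 is a Thursday.
521 mod 7 = 3, so 521 days after a Thursday is Thursday + 3 = Sunday.

Sunday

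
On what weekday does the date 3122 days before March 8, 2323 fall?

Mar 8, 2323 is a Thursday.
3122 mod 7 = 0, so 3122 days before a Thursday is Thursday − 0 = Thursday.

Thursday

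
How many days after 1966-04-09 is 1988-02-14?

7981

Apr 9, 1966 → Apr 9, 1967: 365 days.
Apr 9, 1967 → Apr 9, 1968: 366 days (Feb 29, 1968 is in that span).
Apr 9, 1968 → Apr 9, 1969: 365 days.
Apr 9, 1969 → Apr 9, 1970: 365 days.
Apr 9, 1970 → Apr 9, 1971: 365 days.
Apr 9, 1971 → Apr 9, 1972: 366 days (Feb 29, 1972 is in that span).
Apr 9, 1972 → Apr 9, 1973: 365 days.
Apr 9, 1973 → Apr 9, 1974: 365 days.
Apr 9, 1974 → Apr 9, 1975: 365 days.
Apr 9, 1975 → Apr 9, 1976: 366 days (Feb 29, 1976 is in that span).
Apr 9, 1976 → Apr 9, 1977: 365 days.
Apr 9, 1977 → Apr 9, 1978: 365 days.
Apr 9, 1978 → Apr 9, 1979: 365 days.
Apr 9, 1979 → Apr 9, 1980: 366 days (Feb 29, 1980 is in that span).
Apr 9, 1980 → Apr 9, 1981: 365 days.
Apr 9, 1981 → Apr 9, 1982: 365 days.
Apr 9, 1982 → Apr 9, 1983: 365 days.
Apr 9, 1983 → Apr 9, 1984: 366 days (Feb 29, 1984 is in that span).
Apr 9, 1984 → Apr 9, 1985: 365 days.
Apr 9, 1985 → Apr 9, 1986: 365 days.
Apr 9, 1986 → Apr 9, 1987: 365 days.
Apr 9, 1987 → May 9, 1987: 30 days (April has 30).
May 9, 1987 → Jun 9, 1987: 31 days (May has 31).
Jun 9, 1987 → Jul 9, 1987: 30 days (June has 30).
Jul 9, 1987 → Aug 9, 1987: 31 days (July has 31).
Aug 9, 1987 → Sep 9, 1987: 31 days (August has 31).
Sep 9, 1987 → Oct 9, 1987: 30 days (September has 30).
Oct 9, 1987 → Nov 9, 1987: 31 days (October has 31).
Nov 9, 1987 → Dec 9, 1987: 30 days (November has 30).
Dec 9, 1987 → Jan 9, 1988: 31 days (December has 31).
Jan 9, 1988 → Feb 9, 1988: 31 days (January has 31).
Feb 9, 1988 → Feb 14, 1988: 5 days.
Total: 7981 days.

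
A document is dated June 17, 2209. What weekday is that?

Saturday

January 1, 2209 is a Sunday.
Jan 1, 2209 → Feb 1, 2209: 31 days (January has 31).
Feb 1, 2209 → Mar 1, 2209: 28 days (February has 28).
Mar 1, 2209 → Apr 1, 2209: 31 days (March has 31).
Apr 1, 2209 → May 1, 2209: 30 days (April has 30).
May 1, 2209 → Jun 1, 2209: 31 days (May has 31).
Jun 1, 2209 → Jun 17, 2209: 16 days.
Total: 167 days.
167 mod 7 = 6, so Sunday + 6 = Saturday.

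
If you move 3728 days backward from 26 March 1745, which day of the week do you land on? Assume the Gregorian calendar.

Monday

First find the weekday of Mar 26, 1745. Doomsday rule: the anchor day for the 1700s is Sunday. For year 45: 45÷12 = 3 r 9, and 9÷4 = 2, so 3+9+2 = 14.
Sunday + 14 ≡ Sunday — that's 1745's doomsday.
In March the doomsday date is Mar 14.
Mar 26 is 12 days after Mar 14; 12 mod 7 = 5, so Sunday + 5 = Friday.
3728 mod 7 = 4, so 3728 days before a Friday is Friday − 4 = Monday.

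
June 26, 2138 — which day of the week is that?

Thursday

Doomsday rule: the anchor day for the 2100s is Sunday. For year 38: 38÷12 = 3 r 2, and 2÷4 = 0, so 3+2+0 = 5.
Sunday + 5 ≡ Friday — that's 2138's doomsday.
In June the doomsday date is Jun 6.
Jun 26 is 20 days after Jun 6; 20 mod 7 = 6, so Friday + 6 = Thursday.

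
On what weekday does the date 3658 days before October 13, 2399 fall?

Saturday

Oct 13, 2399 is a Wednesday.
3658 mod 7 = 4, so 3658 days before a Wednesday is Wednesday − 4 = Saturday.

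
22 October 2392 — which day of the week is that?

Thursday

Doomsday rule: the anchor day for the 2300s is Wednesday. For year 92: 92÷12 = 7 r 8, and 8÷4 = 2, so 7+8+2 = 17.
Wednesday + 17 ≡ Saturday — that's 2392's doomsday.
In October the doomsday date is Oct 10.
Oct 22 is 12 days after Oct 10; 12 mod 7 = 5, so Saturday + 5 = Thursday.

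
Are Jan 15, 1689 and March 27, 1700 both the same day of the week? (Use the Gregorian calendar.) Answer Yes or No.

Yes

From Jan 15, 1689 to Mar 27, 1700 is 4088 days.
4088 mod 7 = 0, so they are the same weekday.
(Jan 15, 1689 is a Saturday; Mar 27, 1700 is a Saturday.)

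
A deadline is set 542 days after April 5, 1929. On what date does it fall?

September 29, 1930

+365 (one year) → Apr 5, 1930 (177 left).
Apr has 30 days: +26 → May 1, 1930 (151 left).
May has 31 days: +31 → Jun 1, 1930 (120 left).
Jun has 30 days: +30 → Jul 1, 1930 (90 left).
Jul has 31 days: +31 → Aug 1, 1930 (59 left).
Aug has 31 days: +31 → Sep 1, 1930 (28 left).
+28 → Sep 29, 1930.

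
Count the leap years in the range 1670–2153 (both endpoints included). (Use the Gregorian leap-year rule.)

117

Multiples of 4 in [1670,2153]: 121.
Of those, multiples of 100: 5 (not leap unless ÷400).
Multiples of 400: 1.
Leap years = 121 − 5 + 1 = 117.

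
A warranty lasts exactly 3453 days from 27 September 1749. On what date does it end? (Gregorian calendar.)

+365 (one year) → Sep 27, 1750 (3088 left).
+365 (one year) → Sep 27, 1751 (2723 left).
+366 (one year; includes Feb 29, 1752) → Sep 27, 1752 (2357 left).
+365 (one year) → Sep 27, 1753 (1992 left).
+365 (one year) → Sep 27, 1754 (1627 left).
+365 (one year) → Sep 27, 1755 (1262 left).
+366 (one year; includes Feb 29, 1756) → Sep 27, 1756 (896 left).
+365 (one year) → Sep 27, 1757 (531 left).
+365 (one year) → Sep 27, 1758 (166 left).
Sep has 30 days: +4 → Oct 1, 1758 (162 left).
Oct has 31 days: +31 → Nov 1, 1758 (131 left).
Nov has 30 days: +30 → Dec 1, 1758 (101 left).
Dec has 31 days: +31 → Jan 1, 1759 (70 left).
Jan has 31 days: +31 → Feb 1, 1759 (39 left).
Feb has 28 days: +28 → Mar 1, 1759 (11 left).
+11 → Mar 12, 1759.

March 12, 1759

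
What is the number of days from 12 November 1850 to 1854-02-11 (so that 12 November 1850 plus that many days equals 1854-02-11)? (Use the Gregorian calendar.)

1187

Nov 12, 1850 → Nov 12, 1851: 365 days.
Nov 12, 1851 → Nov 12, 1852: 366 days (Feb 29, 1852 is in that span).
Nov 12, 1852 → Nov 12, 1853: 365 days.
Nov 12, 1853 → Dec 12, 1853: 30 days (November has 30).
Dec 12, 1853 → Jan 12, 1854: 31 days (December has 31).
Jan 12, 1854 → Feb 11, 1854: 30 days.
Total: 1187 days.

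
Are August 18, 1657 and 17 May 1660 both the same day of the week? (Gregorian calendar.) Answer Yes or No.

From Aug 18, 1657 to May 17, 1660 is 1003 days.
1003 mod 7 = 2, so they are different weekdays.
(Aug 18, 1657 is a Saturday; May 17, 1660 is a Monday.)

No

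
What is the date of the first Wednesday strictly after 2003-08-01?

Aug 1, 2003 is a Friday.
From Friday to the next Wednesday is 5 days.
Aug 1, 2003 + 5 = Aug 6, 2003.

August 6, 2003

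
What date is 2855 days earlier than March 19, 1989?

May 25, 1981

−365 (one year) → Mar 19, 1988 (2490 left).
−366 (one year; includes Feb 29, 1988) → Mar 19, 1987 (2124 left).
−365 (one year) → Mar 19, 1986 (1759 left).
−365 (one year) → Mar 19, 1985 (1394 left).
−365 (one year) → Mar 19, 1984 (1029 left).
−366 (one year; includes Feb 29, 1984) → Mar 19, 1983 (663 left).
−365 (one year) → Mar 19, 1982 (298 left).
−19 → Feb 28, 1982 (end of Feb, 28 days; 279 left).
−28 → Jan 31, 1982 (end of Jan, 31 days; 251 left).
−31 → Dec 31, 1981 (end of Dec, 31 days; 220 left).
−31 → Nov 30, 1981 (end of Nov, 30 days; 189 left).
−30 → Oct 31, 1981 (end of Oct, 31 days; 159 left).
−31 → Sep 30, 1981 (end of Sep, 30 days; 128 left).
−30 → Aug 31, 1981 (end of Aug, 31 days; 98 left).
−31 → Jul 31, 1981 (end of Jul, 31 days; 67 left).
−31 → Jun 30, 1981 (end of Jun, 30 days; 36 left).
−30 → May 31, 1981 (end of May, 31 days; 6 left).
−6 → May 25, 1981.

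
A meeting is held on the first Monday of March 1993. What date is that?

March 1, 1993

March 1, 1993 is a Monday.
The first Monday is therefore March 1 (same day).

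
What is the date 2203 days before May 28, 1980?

−366 (one year; includes Feb 29, 1980) → May 28, 1979 (1837 left).
−365 (one year) → May 28, 1978 (1472 left).
−365 (one year) → May 28, 1977 (1107 left).
−365 (one year) → May 28, 1976 (742 left).
−366 (one year; includes Feb 29, 1976) → May 28, 1975 (376 left).
−28 → Apr 30, 1975 (end of Apr, 30 days; 348 left).
−30 → Mar 31, 1975 (end of Mar, 31 days; 318 left).
−31 → Feb 28, 1975 (end of Feb, 28 days; 287 left).
−28 → Jan 31, 1975 (end of Jan, 31 days; 259 left).
−31 → Dec 31, 1974 (end of Dec, 31 days; 228 left).
−31 → Nov 30, 1974 (end of Nov, 30 days; 197 left).
−30 → Oct 31, 1974 (end of Oct, 31 days; 167 left).
−31 → Sep 30, 1974 (end of Sep, 30 days; 136 left).
−30 → Aug 31, 1974 (end of Aug, 31 days; 106 left).
−31 → Jul 31, 1974 (end of Jul, 31 days; 75 left).
−31 → Jun 30, 1974 (end of Jun, 30 days; 44 left).
−30 → May 31, 1974 (end of May, 31 days; 14 left).
−14 → May 17, 1974.

May 17, 1974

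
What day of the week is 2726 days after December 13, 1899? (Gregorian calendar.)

Dec 13, 1899 is a Wednesday.
2726 mod 7 = 3, so 2726 days after a Wednesday is Wednesday + 3 = Saturday.

Saturday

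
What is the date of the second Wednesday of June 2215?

June 14, 2215

June 1, 2215 is a Thursday.
The first Wednesday is therefore June 7 (6 days later).
The second Wednesday is 7 + 1×7 = June 14.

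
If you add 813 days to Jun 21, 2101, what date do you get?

September 12, 2103

+365 (one year) → Jun 21, 2102 (448 left).
+365 (one year) → Jun 21, 2103 (83 left).
Jun has 30 days: +10 → Jul 1, 2103 (73 left).
Jul has 31 days: +31 → Aug 1, 2103 (42 left).
Aug has 31 days: +31 → Sep 1, 2103 (11 left).
+11 → Sep 12, 2103.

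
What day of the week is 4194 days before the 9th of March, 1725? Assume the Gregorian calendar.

Thursday

First find the weekday of Mar 9, 1725. Doomsday rule: the anchor day for the 1700s is Sunday. For year 25: 25÷12 = 2 r 1, and 1÷4 = 0, so 2+1+0 = 3.
Sunday + 3 ≡ Wednesday — that's 1725's doomsday.
In March the doomsday date is Mar 14.
Mar 9 is 5 days before Mar 14; 5 mod 7 = 5, so Wednesday − 5 = Friday.
4194 mod 7 = 1, so 4194 days before a Friday is Friday − 1 = Thursday.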